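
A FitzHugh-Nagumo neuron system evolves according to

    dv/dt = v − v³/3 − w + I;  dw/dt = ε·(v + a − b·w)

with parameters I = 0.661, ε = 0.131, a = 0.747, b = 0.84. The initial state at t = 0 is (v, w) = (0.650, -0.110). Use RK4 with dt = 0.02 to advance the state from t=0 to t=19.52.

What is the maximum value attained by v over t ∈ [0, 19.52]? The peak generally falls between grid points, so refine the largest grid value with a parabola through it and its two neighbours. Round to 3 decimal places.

t=0.000: state=(0.650, -0.110)
step 1 (dt=0.02): k1=(1.329, 0.195), k2=(1.335, 0.197), k3=(1.335, 0.197), k4=(1.340, 0.198); state += dt/6·(k1+2k2+2k3+k4)
t=0.020: state=(0.677, -0.106)
t=0.040: state=(0.704, -0.102)
t=0.060: state=(0.731, -0.098)
continuing one RK4 step at a time; state shown every 50 steps (Δt=1):
t=1.000: state=(1.745, 0.154)
t=2.000: state=(1.854, 0.459)
t=3.000: state=(1.755, 0.728)
t=4.000: state=(1.637, 0.955)
t=5.000: state=(1.514, 1.144)
t=6.000: state=(1.384, 1.297)
t=7.000: state=(1.241, 1.417)
t=8.000: state=(1.074, 1.506)
t=9.000: state=(0.861, 1.562)
t=10.000: state=(0.532, 1.580)
t=11.000: state=(-0.143, 1.537)
t=12.000: state=(-1.451, 1.372)
t=13.000: state=(-1.909, 1.101)
t=14.000: state=(-1.855, 0.844)
t=15.000: state=(-1.761, 0.625)
t=16.000: state=(-1.665, 0.440)
t=17.000: state=(-1.570, 0.286)
t=18.000: state=(-1.475, 0.160)
t=19.000: state=(-1.379, 0.059)
t=19.520: state=(-1.328, 0.016)
largest grid value and its neighbours: v(1.640)=1.86704, v(1.660)=1.86710, v(1.680)=1.86705
parabola through these three points peaks at t≈1.661 with v≈1.86710

max v = 1.867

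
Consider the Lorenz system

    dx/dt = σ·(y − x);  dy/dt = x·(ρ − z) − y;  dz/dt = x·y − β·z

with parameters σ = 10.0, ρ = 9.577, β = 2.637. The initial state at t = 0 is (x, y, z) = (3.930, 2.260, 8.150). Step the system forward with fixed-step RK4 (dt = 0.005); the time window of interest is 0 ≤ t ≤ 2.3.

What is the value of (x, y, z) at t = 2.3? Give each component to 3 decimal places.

t=0.000: state=(3.930, 2.260, 8.150)
step 1 (dt=0.005): k1=(-16.700, 3.348, -12.610), k2=(-16.199, 3.403, -12.588), k3=(-16.210, 3.404, -12.585), k4=(-15.719, 3.458, -12.561); state += dt/6·(k1+2k2+2k3+k4)
t=0.005: state=(3.849, 2.277, 8.087)
t=0.010: state=(3.773, 2.295, 8.024)
t=0.015: state=(3.701, 2.313, 7.962)
continuing one RK4 step at a time; state shown every 20 steps (Δt=0.1):
t=0.100: state=(3.023, 2.689, 6.985)
t=0.200: state=(3.025, 3.297, 6.147)
t=0.300: state=(3.485, 4.109, 5.779)
t=0.400: state=(4.234, 5.085, 6.008)
t=0.500: state=(5.122, 6.003, 6.926)
t=0.600: state=(5.877, 6.442, 8.388)
t=0.700: state=(6.141, 6.073, 9.813)
t=0.800: state=(5.761, 5.120, 10.489)
t=0.900: state=(5.000, 4.194, 10.243)
t=1.000: state=(4.272, 3.665, 9.442)
t=1.100: state=(3.826, 3.546, 8.514)
t=1.200: state=(3.705, 3.735, 7.730)
t=1.300: state=(3.864, 4.141, 7.241)
t=1.400: state=(4.233, 4.679, 7.134)
t=1.500: state=(4.719, 5.222, 7.440)
t=1.600: state=(5.185, 5.586, 8.091)
t=1.700: state=(5.466, 5.607, 8.865)
t=1.800: state=(5.449, 5.277, 9.441)
t=1.900: state=(5.161, 4.784, 9.601)
t=2.000: state=(4.759, 4.362, 9.358)
t=2.100: state=(4.415, 4.141, 8.887)
t=2.200: state=(4.229, 4.135, 8.386)
t=2.300: state=(4.224, 4.303, 8.001)

(x, y, z) = (4.224, 4.303, 8.001)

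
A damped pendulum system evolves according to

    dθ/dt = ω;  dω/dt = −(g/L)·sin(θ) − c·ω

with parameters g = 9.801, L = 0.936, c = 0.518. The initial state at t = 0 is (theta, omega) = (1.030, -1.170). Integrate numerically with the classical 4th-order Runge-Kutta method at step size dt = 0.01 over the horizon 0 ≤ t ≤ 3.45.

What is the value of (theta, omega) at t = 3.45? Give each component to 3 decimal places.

t=0.000: state=(1.030, -1.170)
step 1 (dt=0.01): k1=(-1.170, -8.371), k2=(-1.212, -8.317), k3=(-1.212, -8.316), k4=(-1.253, -8.262); state += dt/6·(k1+2k2+2k3+k4)
t=0.010: state=(1.018, -1.253)
t=0.020: state=(1.005, -1.335)
t=0.030: state=(0.991, -1.416)
continuing one RK4 step at a time; state shown every 20 steps (Δt=0.2):
t=0.200: state=(0.647, -2.551)
t=0.400: state=(0.073, -2.995)
t=0.600: state=(-0.472, -2.278)
t=0.800: state=(-0.790, -0.842)
t=1.000: state=(-0.802, 0.698)
t=1.200: state=(-0.535, 1.886)
t=1.400: state=(-0.099, 2.321)
t=1.600: state=(0.332, 1.840)
t=1.800: state=(0.595, 0.736)
t=2.000: state=(0.617, -0.504)
t=2.200: state=(0.413, -1.457)
t=2.400: state=(0.075, -1.798)
t=2.600: state=(-0.258, -1.423)
t=2.800: state=(-0.460, -0.555)
t=3.000: state=(-0.472, 0.424)
t=3.200: state=(-0.308, 1.157)
t=3.400: state=(-0.043, 1.392)
t=3.450: state=(0.026, 1.361)

(theta, omega) = (0.026, 1.361)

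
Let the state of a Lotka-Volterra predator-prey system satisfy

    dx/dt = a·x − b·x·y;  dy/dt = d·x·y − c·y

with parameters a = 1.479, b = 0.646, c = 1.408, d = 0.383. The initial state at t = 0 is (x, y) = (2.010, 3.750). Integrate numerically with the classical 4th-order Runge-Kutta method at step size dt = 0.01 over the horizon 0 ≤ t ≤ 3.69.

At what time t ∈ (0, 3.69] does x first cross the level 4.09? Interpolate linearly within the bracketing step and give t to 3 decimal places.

t = 2.296

t=0.000: state=(2.010, 3.750)
step 1 (dt=0.01): k1=(-1.896, -2.393), k2=(-1.872, -2.399), k3=(-1.872, -2.399), k4=(-1.848, -2.405); state += dt/6·(k1+2k2+2k3+k4)
t=0.010: state=(1.991, 3.726)
t=0.020: state=(1.973, 3.702)
t=0.030: state=(1.955, 3.678)
continuing one RK4 step at a time; state shown every 20 steps (Δt=0.2):
t=0.200: state=(1.718, 3.261)
t=0.400: state=(1.563, 2.788)
t=0.600: state=(1.507, 2.365)
t=0.800: state=(1.529, 2.003)
t=1.000: state=(1.618, 1.705)
t=1.200: state=(1.774, 1.464)
t=1.400: state=(1.998, 1.276)
t=1.600: state=(2.300, 1.134)
t=1.800: state=(2.688, 1.036)
t=2.000: state=(3.175, 0.978)
t=2.200: state=(3.767, 0.962)
t=2.290: state=(4.068, 0.970)
next step: t=2.300: state=(4.103, 0.971) — x has crossed 4.09
linear interpolation between t=2.290 (4.06815) and t=2.300 (4.10297) → t≈2.296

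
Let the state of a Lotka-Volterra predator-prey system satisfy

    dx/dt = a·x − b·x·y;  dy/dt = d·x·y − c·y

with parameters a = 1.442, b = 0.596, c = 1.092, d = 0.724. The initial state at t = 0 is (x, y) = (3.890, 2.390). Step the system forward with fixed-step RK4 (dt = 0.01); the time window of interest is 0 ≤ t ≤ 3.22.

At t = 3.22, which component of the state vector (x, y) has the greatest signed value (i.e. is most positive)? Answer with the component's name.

t=0.000: state=(3.890, 2.390)
step 1 (dt=0.01): k1=(0.068, 4.121), k2=(0.021, 4.157), k3=(0.020, 4.157), k4=(-0.028, 4.193); state += dt/6·(k1+2k2+2k3+k4)
t=0.010: state=(3.890, 2.432)
t=0.020: state=(3.889, 2.474)
t=0.030: state=(3.888, 2.517)
continuing one RK4 step at a time; state shown every 20 steps (Δt=0.2):
t=0.200: state=(3.697, 3.344)
t=0.400: state=(3.105, 4.417)
t=0.600: state=(2.318, 5.260)
t=0.800: state=(1.610, 5.606)
t=1.000: state=(1.105, 5.471)
t=1.200: state=(0.787, 5.034)
t=1.400: state=(0.596, 4.467)
t=1.600: state=(0.483, 3.879)
t=1.800: state=(0.420, 3.328)
t=2.000: state=(0.388, 2.835)
t=2.200: state=(0.379, 2.408)
t=2.400: state=(0.388, 2.046)
t=2.600: state=(0.414, 1.743)
t=2.800: state=(0.455, 1.491)
t=3.000: state=(0.515, 1.286)
t=3.200: state=(0.596, 1.120)
t=3.220: state=(0.605, 1.105)
compare at T: x=0.605, y=1.105

largest component: y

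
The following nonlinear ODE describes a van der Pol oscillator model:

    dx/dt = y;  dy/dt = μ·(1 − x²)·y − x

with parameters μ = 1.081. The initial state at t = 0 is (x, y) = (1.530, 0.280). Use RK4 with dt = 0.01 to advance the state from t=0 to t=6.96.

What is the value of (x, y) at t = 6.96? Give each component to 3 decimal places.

t=0.000: state=(1.530, 0.280)
step 1 (dt=0.01): k1=(0.280, -1.936), k2=(0.270, -1.924), k3=(0.270, -1.924), k4=(0.261, -1.913); state += dt/6·(k1+2k2+2k3+k4)
t=0.010: state=(1.533, 0.261)
t=0.020: state=(1.535, 0.242)
t=0.030: state=(1.538, 0.223)
continuing one RK4 step at a time; state shown every 25 steps (Δt=0.25):
t=0.250: state=(1.546, -0.130)
t=0.500: state=(1.476, -0.412)
t=0.750: state=(1.345, -0.626)
t=1.000: state=(1.164, -0.828)
t=1.250: state=(0.929, -1.065)
t=1.500: state=(0.624, -1.389)
t=1.750: state=(0.223, -1.848)
t=2.000: state=(-0.308, -2.399)
t=2.250: state=(-0.952, -2.639)
t=2.500: state=(-1.546, -1.944)
t=2.750: state=(-1.885, -0.793)
t=3.000: state=(-1.978, -0.032)
t=3.250: state=(-1.935, 0.328)
t=3.500: state=(-1.829, 0.507)
t=3.750: state=(-1.687, 0.626)
t=4.000: state=(-1.516, 0.738)
t=4.250: state=(-1.316, 0.874)
t=4.500: state=(-1.075, 1.061)
t=4.750: state=(-0.778, 1.337)
t=5.000: state=(-0.395, 1.753)
t=5.250: state=(0.112, 2.316)
t=5.500: state=(0.754, 2.750)
t=5.750: state=(1.413, 2.328)
t=6.000: state=(1.849, 1.124)
t=6.250: state=(2.001, 0.191)
t=6.500: state=(1.985, -0.258)
t=6.750: state=(1.892, -0.465)
t=6.960: state=(1.783, -0.571)

(x, y) = (1.783, -0.571)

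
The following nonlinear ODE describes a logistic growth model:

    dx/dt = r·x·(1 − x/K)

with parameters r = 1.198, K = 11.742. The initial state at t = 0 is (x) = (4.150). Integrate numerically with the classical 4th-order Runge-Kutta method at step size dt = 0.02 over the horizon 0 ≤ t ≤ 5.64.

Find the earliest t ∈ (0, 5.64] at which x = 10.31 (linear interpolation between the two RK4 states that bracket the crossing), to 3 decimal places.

t = 2.152

t=0.000: state=(4.150)
step 1 (dt=0.02): k1=(3.215), k2=(3.226), k3=(3.226), k4=(3.237); state += dt/6·(k1+2k2+2k3+k4)
t=0.020: state=(4.215)
t=0.040: state=(4.279)
t=0.060: state=(4.345)
continuing one RK4 step at a time; state shown every 10 steps (Δt=0.2):
t=0.200: state=(4.813)
t=0.400: state=(5.505)
t=0.600: state=(6.208)
t=0.800: state=(6.901)
t=1.000: state=(7.565)
t=1.200: state=(8.186)
t=1.400: state=(8.750)
t=1.600: state=(9.253)
t=1.800: state=(9.690)
t=2.000: state=(10.065)
t=2.140: state=(10.292)
next step: t=2.160: state=(10.322) — x has crossed 10.31
linear interpolation between t=2.140 (10.29191) and t=2.160 (10.32209) → t≈2.152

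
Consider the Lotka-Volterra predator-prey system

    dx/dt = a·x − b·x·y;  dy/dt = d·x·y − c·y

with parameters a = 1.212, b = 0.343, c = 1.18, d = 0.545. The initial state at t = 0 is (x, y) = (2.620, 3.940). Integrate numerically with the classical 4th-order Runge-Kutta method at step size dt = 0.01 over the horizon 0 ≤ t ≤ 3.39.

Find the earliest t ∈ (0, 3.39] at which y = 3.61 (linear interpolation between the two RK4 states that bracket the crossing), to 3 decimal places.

t = 2.030

t=0.000: state=(2.620, 3.940)
step 1 (dt=0.01): k1=(-0.365, 0.977), k2=(-0.369, 0.974), k3=(-0.369, 0.974), k4=(-0.374, 0.971); state += dt/6·(k1+2k2+2k3+k4)
t=0.010: state=(2.616, 3.950)
t=0.020: state=(2.613, 3.959)
t=0.030: state=(2.609, 3.969)
continuing one RK4 step at a time; state shown every 20 steps (Δt=0.2):
t=0.200: state=(2.532, 4.121)
t=0.400: state=(2.419, 4.264)
t=0.600: state=(2.293, 4.354)
t=0.800: state=(2.165, 4.384)
t=1.000: state=(2.043, 4.355)
t=1.200: state=(1.936, 4.271)
t=1.400: state=(1.848, 4.146)
t=1.600: state=(1.782, 3.989)
t=1.800: state=(1.737, 3.816)
t=2.000: state=(1.714, 3.637)
t=2.030: state=(1.712, 3.610)
next step: t=2.040: state=(1.712, 3.601) — y has crossed 3.61
linear interpolation between t=2.030 (3.61004) and t=2.040 (3.60114) → t≈2.030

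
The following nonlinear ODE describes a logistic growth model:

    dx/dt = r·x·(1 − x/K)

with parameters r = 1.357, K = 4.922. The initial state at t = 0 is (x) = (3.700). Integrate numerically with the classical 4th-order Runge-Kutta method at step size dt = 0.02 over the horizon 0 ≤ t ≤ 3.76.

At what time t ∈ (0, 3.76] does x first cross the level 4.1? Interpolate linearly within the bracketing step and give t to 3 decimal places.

t = 0.368

t=0.000: state=(3.700)
step 1 (dt=0.02): k1=(1.247), k2=(1.238), k3=(1.238), k4=(1.229); state += dt/6·(k1+2k2+2k3+k4)
t=0.020: state=(3.725)
t=0.040: state=(3.749)
t=0.060: state=(3.773)
continuing one RK4 step at a time; state shown every 10 steps (Δt=0.2):
t=0.200: state=(3.932)
t=0.360: state=(4.093)
next step: t=0.380: state=(4.111) — x has crossed 4.1
linear interpolation between t=0.360 (4.09269) and t=0.380 (4.11124) → t≈0.368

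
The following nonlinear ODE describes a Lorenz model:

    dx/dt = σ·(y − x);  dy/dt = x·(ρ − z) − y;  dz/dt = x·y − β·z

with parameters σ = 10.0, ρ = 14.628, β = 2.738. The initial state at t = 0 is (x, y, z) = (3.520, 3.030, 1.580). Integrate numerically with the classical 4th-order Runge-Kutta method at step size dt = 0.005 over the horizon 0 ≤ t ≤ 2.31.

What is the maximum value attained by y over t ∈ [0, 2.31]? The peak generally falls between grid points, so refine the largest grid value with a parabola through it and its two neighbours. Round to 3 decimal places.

t=0.000: state=(3.520, 3.030, 1.580)
step 1 (dt=0.005): k1=(-4.900, 42.899, 6.340), k2=(-3.705, 42.576, 6.635), k3=(-3.743, 42.613, 6.640), k4=(-2.582, 42.325, 6.938); state += dt/6·(k1+2k2+2k3+k4)
t=0.005: state=(3.501, 3.243, 1.613)
t=0.010: state=(3.494, 3.453, 1.649)
t=0.015: state=(3.497, 3.662, 1.689)
continuing one RK4 step at a time; state shown every 20 steps (Δt=0.1):
t=0.100: state=(4.770, 7.361, 3.043)
t=0.200: state=(8.251, 12.298, 8.087)
t=0.300: state=(11.387, 12.521, 17.865)
t=0.400: state=(9.406, 4.887, 21.984)
t=0.500: state=(4.642, 0.532, 18.141)
t=0.600: state=(1.771, 0.031, 13.837)
t=0.700: state=(0.757, 0.281, 10.536)
t=0.800: state=(0.560, 0.569, 8.035)
t=0.900: state=(0.699, 0.958, 6.152)
t=1.000: state=(1.092, 1.638, 4.779)
t=1.100: state=(1.862, 2.906, 3.926)
t=1.200: state=(3.306, 5.226, 3.902)
t=1.300: state=(5.826, 8.954, 5.833)
t=1.400: state=(9.203, 12.352, 11.797)
t=1.500: state=(10.657, 9.784, 19.468)
t=1.600: state=(7.722, 3.572, 20.198)
t=1.700: state=(3.986, 1.089, 16.392)
t=1.800: state=(2.060, 0.978, 12.700)
t=1.900: state=(1.530, 1.435, 9.834)
t=2.000: state=(1.730, 2.196, 7.730)
t=2.100: state=(2.464, 3.491, 6.394)
t=2.200: state=(3.861, 5.671, 6.129)
t=2.300: state=(6.121, 8.785, 7.865)
t=2.310: state=(6.390, 9.108, 8.204)
largest grid value and its neighbours: y(0.250)=13.60015, y(0.255)=13.61565, y(0.260)=13.60522
parabola through these three points peaks at t≈0.255 with y≈13.61578

max y = 13.616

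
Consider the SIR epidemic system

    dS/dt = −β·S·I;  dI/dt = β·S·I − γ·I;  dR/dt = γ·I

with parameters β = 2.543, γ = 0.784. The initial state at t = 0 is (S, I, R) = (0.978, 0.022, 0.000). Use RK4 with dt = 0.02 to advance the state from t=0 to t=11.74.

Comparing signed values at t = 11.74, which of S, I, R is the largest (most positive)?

t=0.000: state=(0.978, 0.022, 0.000)
step 1 (dt=0.02): k1=(-0.055, 0.037, 0.017), k2=(-0.056, 0.038, 0.018), k3=(-0.056, 0.038, 0.018), k4=(-0.057, 0.039, 0.018); state += dt/6·(k1+2k2+2k3+k4)
t=0.020: state=(0.977, 0.023, 0.000)
t=0.040: state=(0.976, 0.024, 0.001)
t=0.060: state=(0.975, 0.024, 0.001)
continuing one RK4 step at a time; state shown every 25 steps (Δt=0.5):
t=0.500: state=(0.936, 0.050, 0.013)
t=1.000: state=(0.850, 0.107, 0.043)
t=1.500: state=(0.704, 0.195, 0.101)
t=2.000: state=(0.517, 0.286, 0.196)
t=2.500: state=(0.347, 0.334, 0.320)
t=3.000: state=(0.227, 0.323, 0.450)
t=3.500: state=(0.155, 0.277, 0.568)
t=4.000: state=(0.113, 0.221, 0.666)
t=4.500: state=(0.088, 0.170, 0.742)
t=5.000: state=(0.073, 0.127, 0.800)
t=5.500: state=(0.063, 0.093, 0.843)
t=6.000: state=(0.057, 0.068, 0.874)
t=6.500: state=(0.053, 0.049, 0.897)
t=7.000: state=(0.050, 0.036, 0.914)
t=7.500: state=(0.049, 0.026, 0.926)
t=8.000: state=(0.047, 0.018, 0.934)
t=8.500: state=(0.046, 0.013, 0.941)
t=9.000: state=(0.046, 0.009, 0.945)
t=9.500: state=(0.045, 0.007, 0.948)
t=10.000: state=(0.045, 0.005, 0.950)
t=10.500: state=(0.045, 0.003, 0.952)
t=11.000: state=(0.044, 0.002, 0.953)
t=11.500: state=(0.044, 0.002, 0.954)
t=11.740: state=(0.044, 0.002, 0.954)
compare at T: S=0.044, I=0.002, R=0.954

largest component: R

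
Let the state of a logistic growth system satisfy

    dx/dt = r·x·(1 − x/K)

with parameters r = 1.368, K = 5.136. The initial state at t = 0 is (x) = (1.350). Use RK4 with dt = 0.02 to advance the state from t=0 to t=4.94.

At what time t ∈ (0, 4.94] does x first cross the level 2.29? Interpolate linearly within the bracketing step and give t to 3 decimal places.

t = 0.595

t=0.000: state=(1.350)
step 1 (dt=0.02): k1=(1.361), k2=(1.370), k3=(1.370), k4=(1.379); state += dt/6·(k1+2k2+2k3+k4)
t=0.020: state=(1.377)
t=0.040: state=(1.405)
t=0.060: state=(1.433)
continuing one RK4 step at a time; state shown every 10 steps (Δt=0.2):
t=0.200: state=(1.639)
t=0.400: state=(1.958)
t=0.580: state=(2.264)
next step: t=0.600: state=(2.299) — x has crossed 2.29
linear interpolation between t=0.580 (2.26414) and t=0.600 (2.29883) → t≈0.595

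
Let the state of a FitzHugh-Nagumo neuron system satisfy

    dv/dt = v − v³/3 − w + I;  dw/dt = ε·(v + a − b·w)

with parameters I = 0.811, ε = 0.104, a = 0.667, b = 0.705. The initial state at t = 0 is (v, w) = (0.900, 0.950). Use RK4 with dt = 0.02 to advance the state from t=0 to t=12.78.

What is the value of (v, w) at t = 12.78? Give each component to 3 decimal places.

t=0.000: state=(0.900, 0.950)
step 1 (dt=0.02): k1=(0.518, 0.093), k2=(0.518, 0.094), k3=(0.518, 0.094), k4=(0.518, 0.094); state += dt/6·(k1+2k2+2k3+k4)
t=0.020: state=(0.910, 0.952)
t=0.040: state=(0.921, 0.954)
t=0.060: state=(0.931, 0.956)
continuing one RK4 step at a time; state shown every 25 steps (Δt=0.5):
t=0.500: state=(1.148, 1.002)
t=1.000: state=(1.335, 1.064)
t=1.500: state=(1.438, 1.131)
t=2.000: state=(1.472, 1.199)
t=2.500: state=(1.466, 1.265)
t=3.000: state=(1.438, 1.328)
t=3.500: state=(1.398, 1.386)
t=4.000: state=(1.351, 1.441)
t=4.500: state=(1.298, 1.491)
t=5.000: state=(1.240, 1.536)
t=5.500: state=(1.177, 1.576)
t=6.000: state=(1.108, 1.612)
t=6.500: state=(1.030, 1.643)
t=7.000: state=(0.941, 1.668)
t=7.500: state=(0.834, 1.687)
t=8.000: state=(0.701, 1.700)
t=8.500: state=(0.524, 1.704)
t=9.000: state=(0.268, 1.698)
t=9.500: state=(-0.128, 1.675)
t=10.000: state=(-0.738, 1.627)
t=10.500: state=(-1.434, 1.547)
t=11.000: state=(-1.829, 1.440)
t=11.500: state=(-1.929, 1.326)
t=12.000: state=(-1.924, 1.213)
t=12.500: state=(-1.893, 1.106)
t=12.780: state=(-1.872, 1.049)

(v, w) = (-1.872, 1.049)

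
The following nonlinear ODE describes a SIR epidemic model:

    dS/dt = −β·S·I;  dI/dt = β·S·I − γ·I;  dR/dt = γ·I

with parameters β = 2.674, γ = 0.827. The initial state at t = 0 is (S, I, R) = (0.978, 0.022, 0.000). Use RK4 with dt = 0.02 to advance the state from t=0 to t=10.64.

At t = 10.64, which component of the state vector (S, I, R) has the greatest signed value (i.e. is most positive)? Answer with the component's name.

largest component: R

t=0.000: state=(0.978, 0.022, 0.000)
step 1 (dt=0.02): k1=(-0.058, 0.039, 0.018), k2=(-0.059, 0.040, 0.019), k3=(-0.059, 0.040, 0.019), k4=(-0.060, 0.041, 0.019); state += dt/6·(k1+2k2+2k3+k4)
t=0.020: state=(0.977, 0.023, 0.000)
t=0.040: state=(0.976, 0.024, 0.001)
t=0.060: state=(0.974, 0.024, 0.001)
continuing one RK4 step at a time; state shown every 25 steps (Δt=0.5):
t=0.500: state=(0.933, 0.052, 0.015)
t=1.000: state=(0.838, 0.114, 0.048)
t=1.500: state=(0.677, 0.209, 0.114)
t=2.000: state=(0.480, 0.300, 0.220)
t=2.500: state=(0.312, 0.335, 0.354)
t=3.000: state=(0.201, 0.310, 0.489)
t=3.500: state=(0.138, 0.256, 0.606)
t=4.000: state=(0.102, 0.198, 0.700)
t=4.500: state=(0.081, 0.148, 0.771)
t=5.000: state=(0.068, 0.108, 0.824)
t=5.500: state=(0.060, 0.078, 0.862)
t=6.000: state=(0.055, 0.056, 0.889)
t=6.500: state=(0.052, 0.039, 0.909)
t=7.000: state=(0.050, 0.028, 0.923)
t=7.500: state=(0.048, 0.020, 0.932)
t=8.000: state=(0.047, 0.014, 0.939)
t=8.500: state=(0.046, 0.010, 0.944)
t=9.000: state=(0.046, 0.007, 0.947)
t=9.500: state=(0.045, 0.005, 0.950)
t=10.000: state=(0.045, 0.003, 0.952)
t=10.500: state=(0.045, 0.002, 0.953)
t=10.640: state=(0.045, 0.002, 0.953)
compare at T: S=0.045, I=0.002, R=0.953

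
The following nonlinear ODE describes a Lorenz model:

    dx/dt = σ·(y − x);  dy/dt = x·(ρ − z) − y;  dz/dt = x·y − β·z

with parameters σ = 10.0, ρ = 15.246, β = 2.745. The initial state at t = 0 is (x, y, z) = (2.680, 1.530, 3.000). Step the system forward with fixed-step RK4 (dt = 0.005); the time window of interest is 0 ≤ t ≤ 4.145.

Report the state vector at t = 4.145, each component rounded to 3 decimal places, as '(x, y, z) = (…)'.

(x, y, z) = (8.436, 8.663, 16.130)

t=0.000: state=(2.680, 1.530, 3.000)
step 1 (dt=0.005): k1=(-11.500, 31.289, -4.135), k2=(-10.430, 30.886, -3.943), k3=(-10.467, 30.919, -3.943), k4=(-9.431, 30.546, -3.754); state += dt/6·(k1+2k2+2k3+k4)
t=0.005: state=(2.628, 1.685, 2.980)
t=0.010: state=(2.585, 1.836, 2.962)
t=0.015: state=(2.553, 1.984, 2.946)
continuing one RK4 step at a time; state shown every 40 steps (Δt=0.2):
t=0.200: state=(5.356, 8.532, 4.669)
t=0.400: state=(11.448, 11.216, 20.164)
t=0.600: state=(3.968, 0.473, 17.560)
t=0.800: state=(0.932, 0.674, 10.243)
t=1.000: state=(1.326, 1.913, 6.118)
t=1.200: state=(3.757, 5.855, 5.021)
t=1.400: state=(9.733, 12.441, 13.892)
t=1.600: state=(7.074, 3.003, 20.097)
t=1.800: state=(2.097, 1.297, 12.526)
t=2.000: state=(2.226, 2.956, 7.849)
t=2.200: state=(5.190, 7.548, 7.528)
t=2.400: state=(9.822, 10.478, 17.107)
t=2.600: state=(5.657, 2.784, 17.778)
t=2.800: state=(2.766, 2.582, 11.552)
t=3.000: state=(3.991, 5.348, 8.613)
t=3.200: state=(7.869, 9.887, 12.526)
t=3.400: state=(7.996, 5.900, 18.698)
t=3.600: state=(4.071, 3.037, 14.169)
t=3.800: state=(3.968, 4.736, 10.331)
t=4.000: state=(6.694, 8.414, 11.553)
t=4.145: state=(8.436, 8.663, 16.130)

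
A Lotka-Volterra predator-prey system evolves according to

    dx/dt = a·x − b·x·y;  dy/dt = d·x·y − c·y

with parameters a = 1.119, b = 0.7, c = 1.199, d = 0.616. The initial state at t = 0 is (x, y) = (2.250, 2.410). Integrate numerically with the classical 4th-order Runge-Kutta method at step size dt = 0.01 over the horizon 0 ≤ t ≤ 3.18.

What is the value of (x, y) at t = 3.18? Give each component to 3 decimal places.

(x, y) = (1.873, 0.966)

t=0.000: state=(2.250, 2.410)
step 1 (dt=0.01): k1=(-1.278, 0.451), k2=(-1.278, 0.442), k3=(-1.278, 0.442), k4=(-1.278, 0.432); state += dt/6·(k1+2k2+2k3+k4)
t=0.010: state=(2.237, 2.414)
t=0.020: state=(2.224, 2.419)
t=0.030: state=(2.212, 2.423)
continuing one RK4 step at a time; state shown every 20 steps (Δt=0.2):
t=0.200: state=(1.999, 2.463)
t=0.400: state=(1.772, 2.444)
t=0.600: state=(1.582, 2.363)
t=0.800: state=(1.434, 2.238)
t=1.000: state=(1.325, 2.086)
t=1.200: state=(1.251, 1.923)
t=1.400: state=(1.210, 1.760)
t=1.600: state=(1.196, 1.605)
t=1.800: state=(1.206, 1.464)
t=2.000: state=(1.240, 1.339)
t=2.200: state=(1.296, 1.232)
t=2.400: state=(1.374, 1.142)
t=2.600: state=(1.472, 1.070)
t=2.800: state=(1.591, 1.017)
t=3.000: state=(1.731, 0.981)
t=3.180: state=(1.873, 0.966)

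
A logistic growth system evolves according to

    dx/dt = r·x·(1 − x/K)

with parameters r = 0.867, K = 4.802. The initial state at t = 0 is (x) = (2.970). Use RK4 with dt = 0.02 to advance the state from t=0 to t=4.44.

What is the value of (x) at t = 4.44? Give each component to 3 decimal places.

(x) = (4.740)

t=0.000: state=(2.970)
step 1 (dt=0.02): k1=(0.982), k2=(0.980), k3=(0.980), k4=(0.978); state += dt/6·(k1+2k2+2k3+k4)
t=0.020: state=(2.990)
t=0.040: state=(3.009)
t=0.060: state=(3.029)
continuing one RK4 step at a time; state shown every 10 steps (Δt=0.2):
t=0.200: state=(3.162)
t=0.400: state=(3.344)
t=0.600: state=(3.514)
t=0.800: state=(3.670)
t=1.000: state=(3.814)
t=1.200: state=(3.943)
t=1.400: state=(4.058)
t=1.600: state=(4.161)
t=1.800: state=(4.251)
t=2.000: state=(4.330)
t=2.200: state=(4.399)
t=2.400: state=(4.459)
t=2.600: state=(4.510)
t=2.800: state=(4.554)
t=3.000: state=(4.592)
t=3.200: state=(4.624)
t=3.400: state=(4.651)
t=3.600: state=(4.675)
t=3.800: state=(4.695)
t=4.000: state=(4.711)
t=4.200: state=(4.726)
t=4.400: state=(4.738)
t=4.440: state=(4.740)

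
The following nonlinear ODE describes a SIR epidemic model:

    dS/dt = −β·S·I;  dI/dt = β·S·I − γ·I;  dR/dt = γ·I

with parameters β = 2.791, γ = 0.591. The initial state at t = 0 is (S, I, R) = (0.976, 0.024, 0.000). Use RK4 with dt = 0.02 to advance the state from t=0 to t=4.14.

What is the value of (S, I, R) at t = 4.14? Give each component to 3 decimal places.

(S, I, R) = (0.033, 0.249, 0.718)

t=0.000: state=(0.976, 0.024, 0.000)
step 1 (dt=0.02): k1=(-0.065, 0.051, 0.014), k2=(-0.067, 0.052, 0.014), k3=(-0.067, 0.052, 0.014), k4=(-0.068, 0.053, 0.015); state += dt/6·(k1+2k2+2k3+k4)
t=0.020: state=(0.975, 0.025, 0.000)
t=0.040: state=(0.973, 0.026, 0.001)
t=0.060: state=(0.972, 0.027, 0.001)
continuing one RK4 step at a time; state shown every 10 steps (Δt=0.2):
t=0.200: state=(0.960, 0.037, 0.004)
t=0.400: state=(0.936, 0.055, 0.009)
t=0.600: state=(0.901, 0.082, 0.017)
t=0.800: state=(0.852, 0.119, 0.029)
t=1.000: state=(0.787, 0.167, 0.045)
t=1.200: state=(0.706, 0.225, 0.069)
t=1.400: state=(0.611, 0.290, 0.099)
t=1.600: state=(0.511, 0.352, 0.137)
t=1.800: state=(0.414, 0.405, 0.182)
t=2.000: state=(0.326, 0.442, 0.232)
t=2.200: state=(0.253, 0.461, 0.286)
t=2.400: state=(0.196, 0.464, 0.340)
t=2.600: state=(0.151, 0.454, 0.395)
t=2.800: state=(0.118, 0.435, 0.447)
t=3.000: state=(0.093, 0.410, 0.497)
t=3.200: state=(0.075, 0.381, 0.544)
t=3.400: state=(0.061, 0.352, 0.587)
t=3.600: state=(0.050, 0.322, 0.627)
t=3.800: state=(0.043, 0.294, 0.664)
t=4.000: state=(0.036, 0.267, 0.697)
t=4.140: state=(0.033, 0.249, 0.718)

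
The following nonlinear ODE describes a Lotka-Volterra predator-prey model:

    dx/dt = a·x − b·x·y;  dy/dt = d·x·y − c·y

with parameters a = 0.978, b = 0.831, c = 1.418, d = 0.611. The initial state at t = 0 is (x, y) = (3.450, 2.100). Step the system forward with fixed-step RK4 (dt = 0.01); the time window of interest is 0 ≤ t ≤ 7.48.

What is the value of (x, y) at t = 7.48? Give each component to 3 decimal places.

t=0.000: state=(3.450, 2.100)
step 1 (dt=0.01): k1=(-2.646, 1.449), k2=(-2.657, 1.437), k3=(-2.657, 1.437), k4=(-2.667, 1.424); state += dt/6·(k1+2k2+2k3+k4)
t=0.010: state=(3.423, 2.114)
t=0.020: state=(3.397, 2.128)
t=0.030: state=(3.370, 2.142)
continuing one RK4 step at a time; state shown every 25 steps (Δt=0.25):
t=0.250: state=(2.760, 2.368)
t=0.500: state=(2.137, 2.410)
t=0.750: state=(1.676, 2.258)
t=1.000: state=(1.374, 1.996)
t=1.250: state=(1.195, 1.701)
t=1.500: state=(1.104, 1.421)
t=1.750: state=(1.077, 1.177)
t=2.000: state=(1.101, 0.975)
t=2.250: state=(1.168, 0.813)
t=2.500: state=(1.278, 0.687)
t=2.750: state=(1.429, 0.592)
t=3.000: state=(1.626, 0.524)
t=3.250: state=(1.871, 0.480)
t=3.500: state=(2.169, 0.458)
t=3.750: state=(2.519, 0.459)
t=4.000: state=(2.916, 0.488)
t=4.250: state=(3.345, 0.552)
t=4.500: state=(3.768, 0.667)
t=4.750: state=(4.113, 0.856)
t=5.000: state=(4.276, 1.143)
t=5.250: state=(4.142, 1.531)
t=5.500: state=(3.680, 1.960)
t=5.750: state=(3.012, 2.295)
t=6.000: state=(2.347, 2.421)
t=6.250: state=(1.823, 2.330)
t=6.500: state=(1.468, 2.098)
t=6.750: state=(1.249, 1.808)
t=7.000: state=(1.129, 1.519)
t=7.250: state=(1.081, 1.261)
t=7.480: state=(1.085, 1.059)

(x, y) = (1.085, 1.059)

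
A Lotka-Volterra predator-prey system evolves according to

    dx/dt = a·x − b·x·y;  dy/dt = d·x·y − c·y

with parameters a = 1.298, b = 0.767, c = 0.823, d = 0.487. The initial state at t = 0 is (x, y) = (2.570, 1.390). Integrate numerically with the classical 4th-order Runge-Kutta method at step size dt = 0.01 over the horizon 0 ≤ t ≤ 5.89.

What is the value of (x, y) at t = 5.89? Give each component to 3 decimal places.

(x, y) = (2.356, 1.242)

t=0.000: state=(2.570, 1.390)
step 1 (dt=0.01): k1=(0.596, 0.596), k2=(0.591, 0.599), k3=(0.591, 0.599), k4=(0.585, 0.602); state += dt/6·(k1+2k2+2k3+k4)
t=0.010: state=(2.576, 1.396)
t=0.020: state=(2.582, 1.402)
t=0.030: state=(2.587, 1.408)
continuing one RK4 step at a time; state shown every 20 steps (Δt=0.2):
t=0.200: state=(2.666, 1.522)
t=0.400: state=(2.704, 1.678)
t=0.600: state=(2.675, 1.851)
t=0.800: state=(2.576, 2.028)
t=1.000: state=(2.415, 2.195)
t=1.200: state=(2.211, 2.333)
t=1.400: state=(1.988, 2.428)
t=1.600: state=(1.769, 2.472)
t=1.800: state=(1.569, 2.467)
t=2.000: state=(1.398, 2.417)
t=2.200: state=(1.259, 2.333)
t=2.400: state=(1.150, 2.225)
t=2.600: state=(1.070, 2.102)
t=2.800: state=(1.014, 1.973)
t=3.000: state=(0.981, 1.844)
t=3.200: state=(0.968, 1.720)
t=3.400: state=(0.973, 1.603)
t=3.600: state=(0.994, 1.496)
t=3.800: state=(1.032, 1.401)
t=4.000: state=(1.087, 1.317)
t=4.200: state=(1.158, 1.246)
t=4.400: state=(1.245, 1.188)
t=4.600: state=(1.350, 1.143)
t=4.800: state=(1.473, 1.113)
t=5.000: state=(1.612, 1.097)
t=5.200: state=(1.767, 1.096)
t=5.400: state=(1.934, 1.114)
t=5.600: state=(2.108, 1.150)
t=5.800: state=(2.281, 1.208)
t=5.890: state=(2.356, 1.242)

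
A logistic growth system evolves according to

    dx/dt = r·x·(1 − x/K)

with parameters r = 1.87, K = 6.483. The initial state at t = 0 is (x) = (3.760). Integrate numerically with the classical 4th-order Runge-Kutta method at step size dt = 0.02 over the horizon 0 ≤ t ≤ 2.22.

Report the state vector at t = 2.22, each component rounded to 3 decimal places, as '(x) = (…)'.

(x) = (6.410)

t=0.000: state=(3.760)
step 1 (dt=0.02): k1=(2.953), k2=(2.944), k3=(2.944), k4=(2.935); state += dt/6·(k1+2k2+2k3+k4)
t=0.020: state=(3.819)
t=0.040: state=(3.877)
t=0.060: state=(3.935)
continuing one RK4 step at a time; state shown every 5 steps (Δt=0.1):
t=0.100: state=(4.050)
t=0.200: state=(4.327)
t=0.300: state=(4.587)
t=0.400: state=(4.828)
t=0.500: state=(5.048)
t=0.600: state=(5.246)
t=0.700: state=(5.422)
t=0.800: state=(5.578)
t=0.900: state=(5.714)
t=1.000: state=(5.832)
t=1.100: state=(5.934)
t=1.200: state=(6.021)
t=1.300: state=(6.095)
t=1.400: state=(6.158)
t=1.500: state=(6.211)
t=1.600: state=(6.256)
t=1.700: state=(6.293)
t=1.800: state=(6.325)
t=1.900: state=(6.351)
t=2.000: state=(6.373)
t=2.100: state=(6.392)
t=2.200: state=(6.407)
t=2.220: state=(6.410)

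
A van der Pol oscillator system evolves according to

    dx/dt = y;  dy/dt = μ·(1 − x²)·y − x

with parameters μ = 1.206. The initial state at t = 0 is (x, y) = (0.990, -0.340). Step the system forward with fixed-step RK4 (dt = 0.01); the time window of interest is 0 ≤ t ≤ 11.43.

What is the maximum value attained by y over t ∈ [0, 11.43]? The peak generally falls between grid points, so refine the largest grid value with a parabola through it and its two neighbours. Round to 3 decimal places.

t=0.000: state=(0.990, -0.340)
step 1 (dt=0.01): k1=(-0.340, -0.998), k2=(-0.345, -0.998), k3=(-0.345, -0.998), k4=(-0.350, -0.998); state += dt/6·(k1+2k2+2k3+k4)
t=0.010: state=(0.987, -0.350)
t=0.020: state=(0.983, -0.360)
t=0.030: state=(0.979, -0.370)
continuing one RK4 step at a time; state shown every 50 steps (Δt=0.5):
t=0.500: state=(0.691, -0.874)
t=1.000: state=(0.066, -1.702)
t=1.500: state=(-1.014, -2.364)
t=2.000: state=(-1.810, -0.616)
t=2.500: state=(-1.822, 0.345)
t=3.000: state=(-1.570, 0.629)
t=3.500: state=(-1.193, 0.906)
t=4.000: state=(-0.617, 1.476)
t=4.500: state=(0.398, 2.661)
t=5.000: state=(1.695, 1.751)
t=5.500: state=(2.005, -0.121)
t=6.000: state=(1.825, -0.507)
t=6.500: state=(1.525, -0.693)
t=7.000: state=(1.114, -0.985)
t=7.500: state=(0.480, -1.650)
t=8.000: state=(-0.647, -2.840)
t=8.500: state=(-1.833, -1.248)
t=9.000: state=(-1.990, 0.242)
t=9.500: state=(-1.780, 0.541)
t=10.000: state=(-1.464, 0.731)
t=10.500: state=(-1.025, 1.062)
t=11.000: state=(-0.329, 1.837)
t=11.430: state=(0.695, 2.861)
largest grid value and its neighbours: y(4.660)=2.88435, y(4.670)=2.88474, y(4.680)=2.88309
parabola through these three points peaks at t≈4.667 with y≈2.88484

max y = 2.885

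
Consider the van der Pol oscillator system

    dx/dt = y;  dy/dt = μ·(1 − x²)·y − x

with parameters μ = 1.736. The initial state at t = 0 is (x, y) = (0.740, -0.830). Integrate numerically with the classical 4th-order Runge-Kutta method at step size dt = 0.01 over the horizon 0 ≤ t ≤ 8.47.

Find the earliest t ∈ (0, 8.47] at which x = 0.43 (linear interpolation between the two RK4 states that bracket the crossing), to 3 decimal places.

t=0.000: state=(0.740, -0.830)
step 1 (dt=0.01): k1=(-0.830, -1.392), k2=(-0.837, -1.402), k3=(-0.837, -1.402), k4=(-0.844, -1.413); state += dt/6·(k1+2k2+2k3+k4)
t=0.010: state=(0.732, -0.844)
t=0.020: state=(0.723, -0.858)
t=0.030: state=(0.714, -0.873)
t=0.290: state=(0.430, -1.353)
next step: t=0.300: state=(0.416, -1.376) — x has crossed 0.43
linear interpolation between t=0.290 (0.43013) and t=0.300 (0.41649) → t≈0.290

t = 0.290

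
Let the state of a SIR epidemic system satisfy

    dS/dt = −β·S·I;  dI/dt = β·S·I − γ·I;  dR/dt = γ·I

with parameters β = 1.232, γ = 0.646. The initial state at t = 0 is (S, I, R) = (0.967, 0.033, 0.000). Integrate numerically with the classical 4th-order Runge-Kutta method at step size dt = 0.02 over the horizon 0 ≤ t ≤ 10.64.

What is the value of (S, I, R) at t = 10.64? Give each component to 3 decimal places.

(S, I, R) = (0.254, 0.045, 0.701)

t=0.000: state=(0.967, 0.033, 0.000)
step 1 (dt=0.02): k1=(-0.039, 0.018, 0.021), k2=(-0.040, 0.018, 0.021), k3=(-0.040, 0.018, 0.021), k4=(-0.040, 0.018, 0.022); state += dt/6·(k1+2k2+2k3+k4)
t=0.020: state=(0.966, 0.033, 0.000)
t=0.040: state=(0.965, 0.034, 0.001)
t=0.060: state=(0.965, 0.034, 0.001)
continuing one RK4 step at a time; state shown every 25 steps (Δt=0.5):
t=0.500: state=(0.945, 0.043, 0.012)
t=1.000: state=(0.917, 0.055, 0.028)
t=1.500: state=(0.882, 0.070, 0.048)
t=2.000: state=(0.841, 0.086, 0.073)
t=2.500: state=(0.793, 0.103, 0.104)
t=3.000: state=(0.741, 0.119, 0.140)
t=3.500: state=(0.685, 0.134, 0.181)
t=4.000: state=(0.628, 0.146, 0.226)
t=4.500: state=(0.573, 0.153, 0.274)
t=5.000: state=(0.521, 0.155, 0.324)
t=5.500: state=(0.474, 0.152, 0.374)
t=6.000: state=(0.432, 0.146, 0.422)
t=6.500: state=(0.397, 0.136, 0.467)
t=7.000: state=(0.366, 0.125, 0.510)
t=7.500: state=(0.340, 0.112, 0.548)
t=8.000: state=(0.319, 0.099, 0.582)
t=8.500: state=(0.301, 0.087, 0.612)
t=9.000: state=(0.286, 0.075, 0.638)
t=9.500: state=(0.274, 0.065, 0.661)
t=10.000: state=(0.264, 0.055, 0.680)
t=10.500: state=(0.256, 0.047, 0.697)
t=10.640: state=(0.254, 0.045, 0.701)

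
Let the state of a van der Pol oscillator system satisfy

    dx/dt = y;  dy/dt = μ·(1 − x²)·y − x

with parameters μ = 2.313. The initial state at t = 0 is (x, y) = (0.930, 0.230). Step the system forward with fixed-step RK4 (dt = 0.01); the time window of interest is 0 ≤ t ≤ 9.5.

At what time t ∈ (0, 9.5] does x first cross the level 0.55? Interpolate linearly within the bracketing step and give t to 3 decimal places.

t=0.000: state=(0.930, 0.230)
step 1 (dt=0.01): k1=(0.230, -0.858), k2=(0.226, -0.862), k3=(0.226, -0.862), k4=(0.221, -0.865); state += dt/6·(k1+2k2+2k3+k4)
t=0.010: state=(0.932, 0.221)
t=0.020: state=(0.934, 0.213)
t=0.030: state=(0.937, 0.204)
continuing one RK4 step at a time; state shown every 50 steps (Δt=0.5):
t=0.500: state=(0.929, -0.245)
t=1.000: state=(0.664, -0.877)
t=1.110: state=(0.556, -1.101)
next step: t=1.120: state=(0.545, -1.124) — x has crossed 0.55
linear interpolation between t=1.110 (0.55569) and t=1.120 (0.54456) → t≈1.115

t = 1.115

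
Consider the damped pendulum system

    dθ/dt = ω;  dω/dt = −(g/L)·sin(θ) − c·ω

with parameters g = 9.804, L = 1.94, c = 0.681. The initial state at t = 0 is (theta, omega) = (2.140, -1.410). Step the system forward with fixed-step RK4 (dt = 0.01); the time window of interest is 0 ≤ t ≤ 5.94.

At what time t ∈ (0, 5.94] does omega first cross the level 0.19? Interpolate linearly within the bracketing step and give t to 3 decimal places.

t = 1.554

t=0.000: state=(2.140, -1.410)
step 1 (dt=0.01): k1=(-1.410, -3.297), k2=(-1.426, -3.304), k3=(-1.427, -3.305), k4=(-1.443, -3.313); state += dt/6·(k1+2k2+2k3+k4)
t=0.010: state=(2.126, -1.443)
t=0.020: state=(2.111, -1.476)
t=0.030: state=(2.096, -1.510)
continuing one RK4 step at a time; state shown every 20 steps (Δt=0.2):
t=0.200: state=(1.790, -2.096)
t=0.400: state=(1.303, -2.764)
t=0.600: state=(0.700, -3.196)
t=0.800: state=(0.058, -3.126)
t=1.000: state=(-0.513, -2.502)
t=1.200: state=(-0.921, -1.553)
t=1.400: state=(-1.130, -0.539)
t=1.550: state=(-1.156, 0.171)
next step: t=1.560: state=(-1.155, 0.216) — omega has crossed 0.19
linear interpolation between t=1.550 (0.17142) and t=1.560 (0.21634) → t≈1.554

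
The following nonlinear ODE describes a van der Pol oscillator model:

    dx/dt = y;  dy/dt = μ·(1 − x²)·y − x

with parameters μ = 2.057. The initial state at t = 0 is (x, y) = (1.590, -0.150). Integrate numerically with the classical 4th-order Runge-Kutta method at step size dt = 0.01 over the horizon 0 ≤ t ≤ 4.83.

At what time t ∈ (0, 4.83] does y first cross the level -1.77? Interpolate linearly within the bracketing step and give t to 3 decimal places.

t = 1.631

t=0.000: state=(1.590, -0.150)
step 1 (dt=0.01): k1=(-0.150, -1.119), k2=(-0.156, -1.101), k3=(-0.156, -1.101), k4=(-0.161, -1.084); state += dt/6·(k1+2k2+2k3+k4)
t=0.010: state=(1.588, -0.161)
t=0.020: state=(1.587, -0.172)
t=0.030: state=(1.585, -0.182)
continuing one RK4 step at a time; state shown every 20 steps (Δt=0.2):
t=0.200: state=(1.542, -0.319)
t=0.400: state=(1.467, -0.425)
t=0.600: state=(1.373, -0.513)
t=0.800: state=(1.261, -0.608)
t=1.000: state=(1.128, -0.730)
t=1.200: state=(0.965, -0.907)
t=1.400: state=(0.758, -1.189)
t=1.600: state=(0.476, -1.669)
t=1.630: state=(0.425, -1.767)
next step: t=1.640: state=(0.407, -1.801) — y has crossed -1.77
linear interpolation between t=1.630 (-1.76660) and t=1.640 (-1.80110) → t≈1.631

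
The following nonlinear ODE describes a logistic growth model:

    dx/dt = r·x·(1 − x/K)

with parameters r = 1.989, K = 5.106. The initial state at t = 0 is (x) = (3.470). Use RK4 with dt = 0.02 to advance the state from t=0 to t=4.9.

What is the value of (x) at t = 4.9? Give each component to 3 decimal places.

(x) = (5.106)

t=0.000: state=(3.470)
step 1 (dt=0.02): k1=(2.211), k2=(2.195), k3=(2.196), k4=(2.179); state += dt/6·(k1+2k2+2k3+k4)
t=0.020: state=(3.514)
t=0.040: state=(3.557)
t=0.060: state=(3.600)
continuing one RK4 step at a time; state shown every 10 steps (Δt=0.2):
t=0.200: state=(3.878)
t=0.400: state=(4.210)
t=0.600: state=(4.467)
t=0.800: state=(4.659)
t=1.000: state=(4.797)
t=1.200: state=(4.894)
t=1.400: state=(4.962)
t=1.600: state=(5.008)
t=1.800: state=(5.040)
t=2.000: state=(5.061)
t=2.200: state=(5.076)
t=2.400: state=(5.086)
t=2.600: state=(5.092)
t=2.800: state=(5.097)
t=3.000: state=(5.100)
t=3.200: state=(5.102)
t=3.400: state=(5.103)
t=3.600: state=(5.104)
t=3.800: state=(5.105)
t=4.000: state=(5.105)
t=4.200: state=(5.105)
t=4.400: state=(5.106)
t=4.600: state=(5.106)
t=4.800: state=(5.106)
t=4.900: state=(5.106)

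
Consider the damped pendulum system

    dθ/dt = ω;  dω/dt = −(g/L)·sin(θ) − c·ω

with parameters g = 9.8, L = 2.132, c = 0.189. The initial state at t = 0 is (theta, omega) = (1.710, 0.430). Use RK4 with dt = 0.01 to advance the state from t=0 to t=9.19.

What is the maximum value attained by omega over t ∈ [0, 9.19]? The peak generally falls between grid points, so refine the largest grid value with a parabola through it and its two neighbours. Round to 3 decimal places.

max omega = 2.614

t=0.000: state=(1.710, 0.430)
step 1 (dt=0.01): k1=(0.430, -4.633), k2=(0.407, -4.628), k3=(0.407, -4.628), k4=(0.384, -4.622); state += dt/6·(k1+2k2+2k3+k4)
t=0.010: state=(1.714, 0.384)
t=0.020: state=(1.718, 0.338)
t=0.030: state=(1.721, 0.292)
continuing one RK4 step at a time; state shown every 50 steps (Δt=0.5):
t=0.500: state=(1.363, -1.785)
t=1.000: state=(0.066, -3.028)
t=1.500: state=(-1.168, -1.551)
t=2.000: state=(-1.369, 0.731)
t=2.500: state=(-0.518, 2.465)
t=3.000: state=(0.707, 1.986)
t=3.500: state=(1.203, -0.071)
t=4.000: state=(0.675, -1.900)
t=4.500: state=(-0.403, -2.003)
t=5.000: state=(-1.013, -0.296)
t=5.500: state=(-0.692, 1.473)
t=6.000: state=(0.225, 1.849)
t=6.500: state=(0.847, 0.463)
t=7.000: state=(0.650, -1.173)
t=7.500: state=(-0.129, -1.647)
t=8.000: state=(-0.714, -0.510)
t=8.500: state=(-0.585, 0.965)
t=9.000: state=(0.082, 1.445)
t=9.190: state=(0.338, 1.212)
largest grid value and its neighbours: omega(2.650)=2.61363, omega(2.660)=2.61424, omega(2.670)=2.61366
parabola through these three points peaks at t≈2.660 with omega≈2.61424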